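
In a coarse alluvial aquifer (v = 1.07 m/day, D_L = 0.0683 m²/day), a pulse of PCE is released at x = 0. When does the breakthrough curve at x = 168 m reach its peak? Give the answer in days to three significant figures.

157 days

For the 1D instantaneous-source solution, setting ∂C/∂t = 0 at fixed x gives v²t² + 2Dt − x² = 0, so t = (√(D² + v²x²) − D)/v².
√(D² + v²x²) = √(0.0683² + 1.07² × 168²) = 179.8; v² = 1.1449.
t = (179.8 − 0.0683)/1.1449 = 157 days (vs. the pure-advection estimate x/v = 157 d).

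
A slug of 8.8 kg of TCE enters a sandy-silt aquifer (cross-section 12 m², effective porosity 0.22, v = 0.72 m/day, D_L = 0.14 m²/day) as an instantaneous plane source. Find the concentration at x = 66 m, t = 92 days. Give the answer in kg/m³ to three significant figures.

For an instantaneous plane source, C(x,t) = M/(n_e·A·√(4πDt)) · exp(−(x−vt)²/(4Dt)), with n_e·A the pore (flow) area.
Plume center vt = 0.72 × 92 = 66.24 m, so the well at 66 m is 0.24 m upgradient of the peak.
√(4πDt) = 12.72 m, giving peak height M/(n_e·A·√(4πDt)) = 8.8/(0.22 × 12 × 12.72) = 0.2621 kg/m³.
(x−vt)²/(4Dt) = (-0.24)²/(4 × 0.14 × 92) = 0.001118; exp(−0.001118) = 0.9989.
C = 0.2621 × 0.9989 = 0.262 kg/m³.

0.262 kg/m³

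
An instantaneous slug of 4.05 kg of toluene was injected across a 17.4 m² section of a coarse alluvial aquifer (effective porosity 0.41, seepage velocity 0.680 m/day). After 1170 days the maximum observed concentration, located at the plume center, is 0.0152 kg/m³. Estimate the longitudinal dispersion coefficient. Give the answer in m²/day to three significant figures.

0.0949 m²/day

At the plume center C_max = M/(n_e·A·√(4πDt)), so D = M²/(4πt·(n_e·A·C_max)²).
n_e·A·C_max = 0.41 × 17.4 × 0.0152 = 0.1084 kg/m.
D = 4.05²/(4π × 1170 × 0.1084²) = 0.0949 m²/day.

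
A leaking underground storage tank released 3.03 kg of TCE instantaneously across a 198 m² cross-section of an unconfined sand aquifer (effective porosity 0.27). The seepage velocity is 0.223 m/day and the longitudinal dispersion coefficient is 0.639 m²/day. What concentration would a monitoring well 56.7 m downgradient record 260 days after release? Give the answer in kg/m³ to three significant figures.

For an instantaneous plane source, C(x,t) = M/(n_e·A·√(4πDt)) · exp(−(x−vt)²/(4Dt)), with n_e·A the pore (flow) area.
Plume center vt = 0.223 × 260 = 57.98 m, so the well at 56.7 m is 1.28 m upgradient of the peak.
√(4πDt) = 45.69 m, giving peak height M/(n_e·A·√(4πDt)) = 3.03/(0.27 × 198 × 45.69) = 0.001240 kg/m³.
(x−vt)²/(4Dt) = (-1.28)²/(4 × 0.639 × 260) = 0.002465; exp(−0.002465) = 0.9975.
C = 0.001240 × 0.9975 = 0.00124 kg/m³.

0.00124 kg/m³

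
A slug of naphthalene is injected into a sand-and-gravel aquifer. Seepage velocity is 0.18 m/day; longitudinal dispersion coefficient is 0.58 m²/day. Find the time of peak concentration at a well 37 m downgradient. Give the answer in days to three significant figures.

For the 1D instantaneous-source solution, setting ∂C/∂t = 0 at fixed x gives v²t² + 2Dt − x² = 0, so t = (√(D² + v²x²) − D)/v².
√(D² + v²x²) = √(0.58² + 0.18² × 37²) = 6.685; v² = 0.0324.
t = (6.685 − 0.58)/0.0324 = 188 days (vs. the pure-advection estimate x/v = 206 d).

188 days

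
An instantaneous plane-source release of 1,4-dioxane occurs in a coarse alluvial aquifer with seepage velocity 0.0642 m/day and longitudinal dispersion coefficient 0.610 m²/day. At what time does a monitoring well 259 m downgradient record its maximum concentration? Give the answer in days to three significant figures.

For the 1D instantaneous-source solution, setting ∂C/∂t = 0 at fixed x gives v²t² + 2Dt − x² = 0, so t = (√(D² + v²x²) − D)/v².
√(D² + v²x²) = √(0.610² + 0.0642² × 259²) = 16.64; v² = 0.00412164.
t = (16.64 − 0.610)/0.00412164 = 3890 days (vs. the pure-advection estimate x/v = 4030 d).

3890 days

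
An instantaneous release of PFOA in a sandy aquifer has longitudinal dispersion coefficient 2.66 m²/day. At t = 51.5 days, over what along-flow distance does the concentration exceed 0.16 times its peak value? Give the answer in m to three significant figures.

The plume is Gaussian with σ = √(2Dt) = √(2 × 2.66 × 51.5) = 16.55 m.
C/C_peak = exp(−Δx²/(2σ²)) = 0.16 ⇒ Δx = σ·√(−2 ln 0.16) = 16.55 × 1.914 = 31.68 m.
Width = 2Δx = 63.4 m.

63.4 m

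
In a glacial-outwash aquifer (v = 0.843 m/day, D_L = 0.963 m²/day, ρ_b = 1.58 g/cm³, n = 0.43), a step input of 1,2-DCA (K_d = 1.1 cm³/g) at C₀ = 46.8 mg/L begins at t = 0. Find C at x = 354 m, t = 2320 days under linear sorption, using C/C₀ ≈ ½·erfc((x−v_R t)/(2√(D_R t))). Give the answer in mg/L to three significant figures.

Retardation factor R = 1 + ρ_b·K_d/n = 1 + 1.58 × 1.1/0.43 = 5.042.
Sorption retards both mechanisms: v_R = v/R = 0.1672 m/day, D_R = D/R = 0.1910 m²/day.
v_R·t = 0.1672 × 2320 = 387.904 m; 2√(D_R t) = 42.10 m; argument = (354 − 387.904)/42.10 = -0.8053.
C = C₀ × ½·erfc(-0.8053) = 46.8 × 0.8726 = 40.8 mg/L.

40.8 mg/L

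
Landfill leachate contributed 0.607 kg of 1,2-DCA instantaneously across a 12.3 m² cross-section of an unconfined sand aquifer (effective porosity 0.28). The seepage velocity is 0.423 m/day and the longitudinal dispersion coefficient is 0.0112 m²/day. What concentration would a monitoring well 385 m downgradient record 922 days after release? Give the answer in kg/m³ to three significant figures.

0.00843 kg/m³

For an instantaneous plane source, C(x,t) = M/(n_e·A·√(4πDt)) · exp(−(x−vt)²/(4Dt)), with n_e·A the pore (flow) area.
Plume center vt = 0.423 × 922 = 390.006 m, so the well at 385 m is 5.006 m upgradient of the peak.
√(4πDt) = 11.39 m, giving peak height M/(n_e·A·√(4πDt)) = 0.607/(0.28 × 12.3 × 11.39) = 0.01547 kg/m³.
(x−vt)²/(4Dt) = (-5.006)²/(4 × 0.0112 × 922) = 0.6067; exp(−0.6067) = 0.5451.
C = 0.01547 × 0.5451 = 0.00843 kg/m³.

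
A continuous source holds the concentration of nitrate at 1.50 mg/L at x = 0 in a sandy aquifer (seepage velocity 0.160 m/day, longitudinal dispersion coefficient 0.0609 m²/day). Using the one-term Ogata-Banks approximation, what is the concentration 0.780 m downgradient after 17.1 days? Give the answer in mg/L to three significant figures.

1.37 mg/L

For a continuous step input, C/C₀ ≈ ½·erfc((x−vt)/(2√(Dt))).
vt = 0.160 × 17.1 = 2.736 m and 2√(Dt) = 2√(0.0609 × 17.1) = 2.041 m.
Argument (x−vt)/(2√(Dt)) = (0.780 − 2.736)/2.041 = -0.9584; ½·erfc(-0.9584) = 0.9124.
C = 1.50 × 0.9124 = 1.37 mg/L.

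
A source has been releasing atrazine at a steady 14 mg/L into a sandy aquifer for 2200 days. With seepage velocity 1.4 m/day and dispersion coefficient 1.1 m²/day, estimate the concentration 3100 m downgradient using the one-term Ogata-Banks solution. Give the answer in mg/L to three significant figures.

For a continuous step input, C/C₀ ≈ ½·erfc((x−vt)/(2√(Dt))).
vt = 1.4 × 2200 = 3080 m and 2√(Dt) = 2√(1.1 × 2200) = 98.39 m.
Argument (x−vt)/(2√(Dt)) = (3100 − 3080)/98.39 = 0.2033; ½·erfc(0.2033) = 0.3869.
C = 14 × 0.3869 = 5.42 mg/L.

5.42 mg/L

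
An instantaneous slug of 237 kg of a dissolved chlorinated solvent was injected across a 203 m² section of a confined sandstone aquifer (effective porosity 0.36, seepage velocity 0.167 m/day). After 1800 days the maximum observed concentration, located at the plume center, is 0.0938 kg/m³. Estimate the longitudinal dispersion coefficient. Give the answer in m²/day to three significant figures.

At the plume center C_max = M/(n_e·A·√(4πDt)), so D = M²/(4πt·(n_e·A·C_max)²).
n_e·A·C_max = 0.36 × 203 × 0.0938 = 6.855 kg/m.
D = 237²/(4π × 1800 × 6.855²) = 0.0528 m²/day.

0.0528 m²/day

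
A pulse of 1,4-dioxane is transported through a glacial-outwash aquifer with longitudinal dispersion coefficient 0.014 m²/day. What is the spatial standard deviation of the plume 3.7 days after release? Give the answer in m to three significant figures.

0.322 m

Dispersive spreading gives a Gaussian with σ² = 2Dt; advection only shifts the center.
σ = √(2 × 0.014 × 3.7) = 0.322 m.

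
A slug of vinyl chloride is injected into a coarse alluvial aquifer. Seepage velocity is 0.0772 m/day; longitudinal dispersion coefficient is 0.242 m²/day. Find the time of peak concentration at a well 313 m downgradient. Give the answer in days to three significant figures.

4010 days

For the 1D instantaneous-source solution, setting ∂C/∂t = 0 at fixed x gives v²t² + 2Dt − x² = 0, so t = (√(D² + v²x²) − D)/v².
√(D² + v²x²) = √(0.242² + 0.0772² × 313²) = 24.16; v² = 0.00595984.
t = (24.16 − 0.242)/0.00595984 = 4010 days (vs. the pure-advection estimate x/v = 4050 d).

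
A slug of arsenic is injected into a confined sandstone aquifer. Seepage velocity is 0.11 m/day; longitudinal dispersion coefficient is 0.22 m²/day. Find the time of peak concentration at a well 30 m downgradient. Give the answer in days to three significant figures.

For the 1D instantaneous-source solution, setting ∂C/∂t = 0 at fixed x gives v²t² + 2Dt − x² = 0, so t = (√(D² + v²x²) − D)/v².
√(D² + v²x²) = √(0.22² + 0.11² × 30²) = 3.307; v² = 0.0121.
t = (3.307 − 0.22)/0.0121 = 255 days (vs. the pure-advection estimate x/v = 273 d).

255 days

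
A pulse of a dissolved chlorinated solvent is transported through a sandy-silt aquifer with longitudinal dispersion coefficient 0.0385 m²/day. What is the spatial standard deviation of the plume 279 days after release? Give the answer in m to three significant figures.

Dispersive spreading gives a Gaussian with σ² = 2Dt; advection only shifts the center.
σ = √(2 × 0.0385 × 279) = 4.63 m.

4.63 m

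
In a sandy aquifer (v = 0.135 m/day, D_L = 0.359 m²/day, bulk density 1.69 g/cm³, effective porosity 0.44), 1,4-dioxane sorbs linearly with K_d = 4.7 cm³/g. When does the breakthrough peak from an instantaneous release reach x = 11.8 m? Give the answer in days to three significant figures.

Retardation factor R = 1 + ρ_b·K_d/n = 1 + 1.69 × 4.7/0.44 = 19.05.
Sorption retards both mechanisms: v_R = v/R = 0.007087 m/day, D_R = D/R = 0.01885 m²/day.
Peak time from v_R²t² + 2D_R t − x² = 0: t = (√(D_R² + v_R²x²) − D_R)/v_R².
√(D_R² + v_R²x²) = √(0.01885² + 0.007087² × 11.8²) = 0.08572; v_R² = 5.023e-05.
t = (0.08572 − 0.01885)/5.023e-05 = 1330 days.

1330 days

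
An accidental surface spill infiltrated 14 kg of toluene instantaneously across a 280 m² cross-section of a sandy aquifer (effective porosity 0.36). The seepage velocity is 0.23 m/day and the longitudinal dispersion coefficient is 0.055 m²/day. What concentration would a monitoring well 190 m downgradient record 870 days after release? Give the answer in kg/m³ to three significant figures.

0.00332 kg/m³

For an instantaneous plane source, C(x,t) = M/(n_e·A·√(4πDt)) · exp(−(x−vt)²/(4Dt)), with n_e·A the pore (flow) area.
Plume center vt = 0.23 × 870 = 200.1 m, so the well at 190 m is 10.1 m upgradient of the peak.
√(4πDt) = 24.52 m, giving peak height M/(n_e·A·√(4πDt)) = 14/(0.36 × 280 × 24.52) = 0.005664 kg/m³.
(x−vt)²/(4Dt) = (-10.1)²/(4 × 0.055 × 870) = 0.5330; exp(−0.5330) = 0.5868.
C = 0.005664 × 0.5868 = 0.00332 kg/m³.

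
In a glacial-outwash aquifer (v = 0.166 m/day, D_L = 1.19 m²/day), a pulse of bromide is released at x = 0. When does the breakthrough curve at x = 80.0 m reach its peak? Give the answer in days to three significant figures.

For the 1D instantaneous-source solution, setting ∂C/∂t = 0 at fixed x gives v²t² + 2Dt − x² = 0, so t = (√(D² + v²x²) − D)/v².
√(D² + v²x²) = √(1.19² + 0.166² × 80.0²) = 13.33; v² = 0.027556.
t = (13.33 − 1.19)/0.027556 = 441 days (vs. the pure-advection estimate x/v = 482 d).

441 days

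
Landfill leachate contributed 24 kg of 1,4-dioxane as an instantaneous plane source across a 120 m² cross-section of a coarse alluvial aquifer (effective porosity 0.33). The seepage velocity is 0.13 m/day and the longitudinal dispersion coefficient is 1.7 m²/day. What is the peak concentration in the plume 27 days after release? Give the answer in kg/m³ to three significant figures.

0.0252 kg/m³

The peak of an instantaneous 1D plume sits at x = vt; there the Gaussian factor is 1 and C_max = M/(n_e·A·√(4πDt)), where n_e·A is the pore area the mass is dissolved in.
√(4πDt) = √(4π × 1.7 × 27) = 24.02 m, so C_max = 24/(0.33 × 120 × 24.02) = 0.0252 kg/m³.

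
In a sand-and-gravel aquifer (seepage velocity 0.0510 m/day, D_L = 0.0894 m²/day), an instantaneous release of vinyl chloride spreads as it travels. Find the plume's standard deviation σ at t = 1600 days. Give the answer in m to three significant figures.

Dispersive spreading gives a Gaussian with σ² = 2Dt; advection only shifts the center.
σ = √(2 × 0.0894 × 1600) = 16.9 m.

16.9 m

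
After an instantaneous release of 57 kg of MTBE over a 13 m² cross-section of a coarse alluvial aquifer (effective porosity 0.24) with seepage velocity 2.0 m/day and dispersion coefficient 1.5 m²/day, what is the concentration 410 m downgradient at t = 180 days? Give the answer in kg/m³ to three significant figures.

For an instantaneous plane source, C(x,t) = M/(n_e·A·√(4πDt)) · exp(−(x−vt)²/(4Dt)), with n_e·A the pore (flow) area.
Plume center vt = 2.0 × 180 = 360 m, so the well at 410 m is 50 m downgradient of the peak.
√(4πDt) = 58.25 m, giving peak height M/(n_e·A·√(4πDt)) = 57/(0.24 × 13 × 58.25) = 0.3136 kg/m³.
(x−vt)²/(4Dt) = (50)²/(4 × 1.5 × 180) = 2.315; exp(−2.315) = 0.09877.
C = 0.3136 × 0.09877 = 0.0310 kg/m³.

0.0310 kg/m³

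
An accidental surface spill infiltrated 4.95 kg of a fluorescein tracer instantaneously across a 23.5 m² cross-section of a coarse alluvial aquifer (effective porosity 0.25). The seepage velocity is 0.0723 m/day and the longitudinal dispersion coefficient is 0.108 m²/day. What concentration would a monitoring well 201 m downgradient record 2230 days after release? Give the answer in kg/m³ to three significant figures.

For an instantaneous plane source, C(x,t) = M/(n_e·A·√(4πDt)) · exp(−(x−vt)²/(4Dt)), with n_e·A the pore (flow) area.
Plume center vt = 0.0723 × 2230 = 161.229 m, so the well at 201 m is 39.771 m downgradient of the peak.
√(4πDt) = 55.01 m, giving peak height M/(n_e·A·√(4πDt)) = 4.95/(0.25 × 23.5 × 55.01) = 0.01532 kg/m³.
(x−vt)²/(4Dt) = (39.771)²/(4 × 0.108 × 2230) = 1.642; exp(−1.642) = 0.1936.
C = 0.01532 × 0.1936 = 0.00297 kg/m³.

0.00297 kg/m³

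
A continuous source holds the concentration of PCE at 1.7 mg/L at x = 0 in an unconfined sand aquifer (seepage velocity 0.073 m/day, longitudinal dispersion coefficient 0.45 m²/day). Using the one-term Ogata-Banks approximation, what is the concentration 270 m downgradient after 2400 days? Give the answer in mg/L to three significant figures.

For a continuous step input, C/C₀ ≈ ½·erfc((x−vt)/(2√(Dt))).
vt = 0.073 × 2400 = 175.2 m and 2√(Dt) = 2√(0.45 × 2400) = 65.73 m.
Argument (x−vt)/(2√(Dt)) = (270 − 175.2)/65.73 = 1.442; ½·erfc(1.442) = 0.02071.
C = 1.7 × 0.02071 = 0.0352 mg/L.

0.0352 mg/L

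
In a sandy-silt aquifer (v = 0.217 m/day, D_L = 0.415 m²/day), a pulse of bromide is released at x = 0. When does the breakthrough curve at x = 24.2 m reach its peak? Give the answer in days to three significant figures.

103 days

For the 1D instantaneous-source solution, setting ∂C/∂t = 0 at fixed x gives v²t² + 2Dt − x² = 0, so t = (√(D² + v²x²) − D)/v².
√(D² + v²x²) = √(0.415² + 0.217² × 24.2²) = 5.268; v² = 0.047089.
t = (5.268 − 0.415)/0.047089 = 103 days (vs. the pure-advection estimate x/v = 112 d).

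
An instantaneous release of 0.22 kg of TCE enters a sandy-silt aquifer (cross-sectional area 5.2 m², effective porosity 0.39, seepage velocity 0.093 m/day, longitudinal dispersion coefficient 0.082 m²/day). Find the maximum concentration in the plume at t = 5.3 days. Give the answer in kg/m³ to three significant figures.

0.0464 kg/m³

The peak of an instantaneous 1D plume sits at x = vt; there the Gaussian factor is 1 and C_max = M/(n_e·A·√(4πDt)), where n_e·A is the pore area the mass is dissolved in.
√(4πDt) = √(4π × 0.082 × 5.3) = 2.337 m, so C_max = 0.22/(0.39 × 5.2 × 2.337) = 0.0464 kg/m³.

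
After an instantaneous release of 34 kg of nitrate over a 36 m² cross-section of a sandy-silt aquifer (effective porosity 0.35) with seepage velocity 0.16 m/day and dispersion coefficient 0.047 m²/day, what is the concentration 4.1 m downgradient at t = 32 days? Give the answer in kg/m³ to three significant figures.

0.522 kg/m³

For an instantaneous plane source, C(x,t) = M/(n_e·A·√(4πDt)) · exp(−(x−vt)²/(4Dt)), with n_e·A the pore (flow) area.
Plume center vt = 0.16 × 32 = 5.12 m, so the well at 4.1 m is 1.02 m upgradient of the peak.
√(4πDt) = 4.347 m, giving peak height M/(n_e·A·√(4πDt)) = 34/(0.35 × 36 × 4.347) = 0.6208 kg/m³.
(x−vt)²/(4Dt) = (-1.02)²/(4 × 0.047 × 32) = 0.1729; exp(−0.1729) = 0.8412.
C = 0.6208 × 0.8412 = 0.522 kg/m³.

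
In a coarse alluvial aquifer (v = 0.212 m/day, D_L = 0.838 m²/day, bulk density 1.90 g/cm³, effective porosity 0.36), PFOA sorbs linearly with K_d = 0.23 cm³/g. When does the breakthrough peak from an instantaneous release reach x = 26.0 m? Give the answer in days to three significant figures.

233 days

Retardation factor R = 1 + ρ_b·K_d/n = 1 + 1.90 × 0.23/0.36 = 2.214.
Sorption retards both mechanisms: v_R = v/R = 0.09575 m/day, D_R = D/R = 0.3785 m²/day.
Peak time from v_R²t² + 2D_R t − x² = 0: t = (√(D_R² + v_R²x²) − D_R)/v_R².
√(D_R² + v_R²x²) = √(0.3785² + 0.09575² × 26.0²) = 2.518; v_R² = 0.009168.
t = (2.518 − 0.3785)/0.009168 = 233 days.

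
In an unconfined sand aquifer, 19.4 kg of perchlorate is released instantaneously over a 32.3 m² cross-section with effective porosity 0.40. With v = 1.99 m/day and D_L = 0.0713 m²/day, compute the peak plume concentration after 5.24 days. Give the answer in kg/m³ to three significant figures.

0.693 kg/m³

The peak of an instantaneous 1D plume sits at x = vt; there the Gaussian factor is 1 and C_max = M/(n_e·A·√(4πDt)), where n_e·A is the pore area the mass is dissolved in.
√(4πDt) = √(4π × 0.0713 × 5.24) = 2.167 m, so C_max = 19.4/(0.40 × 32.3 × 2.167) = 0.693 kg/m³.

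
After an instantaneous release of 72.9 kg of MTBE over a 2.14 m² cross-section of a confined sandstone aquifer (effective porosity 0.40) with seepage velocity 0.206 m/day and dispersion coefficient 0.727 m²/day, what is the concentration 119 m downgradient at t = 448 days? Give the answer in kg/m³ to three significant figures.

For an instantaneous plane source, C(x,t) = M/(n_e·A·√(4πDt)) · exp(−(x−vt)²/(4Dt)), with n_e·A the pore (flow) area.
Plume center vt = 0.206 × 448 = 92.288 m, so the well at 119 m is 26.712 m downgradient of the peak.
√(4πDt) = 63.98 m, giving peak height M/(n_e·A·√(4πDt)) = 72.9/(0.40 × 2.14 × 63.98) = 1.331 kg/m³.
(x−vt)²/(4Dt) = (26.712)²/(4 × 0.727 × 448) = 0.5477; exp(−0.5477) = 0.5783.
C = 1.331 × 0.5783 = 0.770 kg/m³.

0.770 kg/m³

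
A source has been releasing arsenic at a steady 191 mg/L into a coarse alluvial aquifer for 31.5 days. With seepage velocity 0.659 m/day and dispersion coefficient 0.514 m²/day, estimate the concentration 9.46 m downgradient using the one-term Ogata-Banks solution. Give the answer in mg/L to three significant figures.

For a continuous step input, C/C₀ ≈ ½·erfc((x−vt)/(2√(Dt))).
vt = 0.659 × 31.5 = 20.7585 m and 2√(Dt) = 2√(0.514 × 31.5) = 8.048 m.
Argument (x−vt)/(2√(Dt)) = (9.46 − 20.7585)/8.048 = -1.404; ½·erfc(-1.404) = 0.9765.
C = 191 × 0.9765 = 187 mg/L.

187 mg/L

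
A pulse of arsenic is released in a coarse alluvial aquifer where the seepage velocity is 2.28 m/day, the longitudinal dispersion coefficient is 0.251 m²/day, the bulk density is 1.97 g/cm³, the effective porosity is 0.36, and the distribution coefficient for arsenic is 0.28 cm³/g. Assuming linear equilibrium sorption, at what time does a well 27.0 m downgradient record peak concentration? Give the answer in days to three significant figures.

29.9 days

Retardation factor R = 1 + ρ_b·K_d/n = 1 + 1.97 × 0.28/0.36 = 2.532.
Sorption retards both mechanisms: v_R = v/R = 0.9005 m/day, D_R = D/R = 0.09913 m²/day.
Peak time from v_R²t² + 2D_R t − x² = 0: t = (√(D_R² + v_R²x²) − D_R)/v_R².
√(D_R² + v_R²x²) = √(0.09913² + 0.9005² × 27.0²) = 24.31; v_R² = 0.8109.
t = (24.31 − 0.09913)/0.8109 = 29.9 days.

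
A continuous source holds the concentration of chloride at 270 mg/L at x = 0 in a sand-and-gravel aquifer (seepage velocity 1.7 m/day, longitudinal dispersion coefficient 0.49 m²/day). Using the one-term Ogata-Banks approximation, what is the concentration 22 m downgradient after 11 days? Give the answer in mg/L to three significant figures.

For a continuous step input, C/C₀ ≈ ½·erfc((x−vt)/(2√(Dt))).
vt = 1.7 × 11 = 18.7 m and 2√(Dt) = 2√(0.49 × 11) = 4.643 m.
Argument (x−vt)/(2√(Dt)) = (22 − 18.7)/4.643 = 0.7107; ½·erfc(0.7107) = 0.1574.
C = 270 × 0.1574 = 42.5 mg/L.

42.5 mg/L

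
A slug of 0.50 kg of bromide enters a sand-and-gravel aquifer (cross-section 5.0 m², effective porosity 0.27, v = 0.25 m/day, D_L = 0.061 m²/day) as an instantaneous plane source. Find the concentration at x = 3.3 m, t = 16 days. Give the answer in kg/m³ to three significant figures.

For an instantaneous plane source, C(x,t) = M/(n_e·A·√(4πDt)) · exp(−(x−vt)²/(4Dt)), with n_e·A the pore (flow) area.
Plume center vt = 0.25 × 16 = 4 m, so the well at 3.3 m is 0.7 m upgradient of the peak.
√(4πDt) = 3.502 m, giving peak height M/(n_e·A·√(4πDt)) = 0.50/(0.27 × 5.0 × 3.502) = 0.1058 kg/m³.
(x−vt)²/(4Dt) = (-0.7)²/(4 × 0.061 × 16) = 0.1255; exp(−0.1255) = 0.8821.
C = 0.1058 × 0.8821 = 0.0933 kg/m³.

0.0933 kg/m³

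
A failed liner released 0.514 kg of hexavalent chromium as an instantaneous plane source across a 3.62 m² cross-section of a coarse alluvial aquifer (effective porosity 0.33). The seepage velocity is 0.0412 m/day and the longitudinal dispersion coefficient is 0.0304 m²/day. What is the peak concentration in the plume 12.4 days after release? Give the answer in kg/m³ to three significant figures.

0.198 kg/m³

The peak of an instantaneous 1D plume sits at x = vt; there the Gaussian factor is 1 and C_max = M/(n_e·A·√(4πDt)), where n_e·A is the pore area the mass is dissolved in.
√(4πDt) = √(4π × 0.0304 × 12.4) = 2.176 m, so C_max = 0.514/(0.33 × 3.62 × 2.176) = 0.198 kg/m³.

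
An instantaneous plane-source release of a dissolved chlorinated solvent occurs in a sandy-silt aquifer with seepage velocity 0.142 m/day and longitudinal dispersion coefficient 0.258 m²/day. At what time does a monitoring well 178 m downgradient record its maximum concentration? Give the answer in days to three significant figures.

1240 days

For the 1D instantaneous-source solution, setting ∂C/∂t = 0 at fixed x gives v²t² + 2Dt − x² = 0, so t = (√(D² + v²x²) − D)/v².
√(D² + v²x²) = √(0.258² + 0.142² × 178²) = 25.28; v² = 0.020164.
t = (25.28 − 0.258)/0.020164 = 1240 days (vs. the pure-advection estimate x/v = 1250 d).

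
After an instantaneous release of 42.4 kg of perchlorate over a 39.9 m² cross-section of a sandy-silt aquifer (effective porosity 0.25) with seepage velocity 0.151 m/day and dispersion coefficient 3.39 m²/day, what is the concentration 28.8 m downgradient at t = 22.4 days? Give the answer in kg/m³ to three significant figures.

For an instantaneous plane source, C(x,t) = M/(n_e·A·√(4πDt)) · exp(−(x−vt)²/(4Dt)), with n_e·A the pore (flow) area.
Plume center vt = 0.151 × 22.4 = 3.3824 m, so the well at 28.8 m is 25.4176 m downgradient of the peak.
√(4πDt) = 30.89 m, giving peak height M/(n_e·A·√(4πDt)) = 42.4/(0.25 × 39.9 × 30.89) = 0.1376 kg/m³.
(x−vt)²/(4Dt) = (25.4176)²/(4 × 3.39 × 22.4) = 2.127; exp(−2.127) = 0.1192.
C = 0.1376 × 0.1192 = 0.0164 kg/m³.

0.0164 kg/m³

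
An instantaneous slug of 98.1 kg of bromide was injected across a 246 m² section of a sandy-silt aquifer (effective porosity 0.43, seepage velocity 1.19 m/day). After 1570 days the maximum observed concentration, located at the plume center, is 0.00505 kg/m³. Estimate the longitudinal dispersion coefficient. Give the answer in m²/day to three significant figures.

1.71 m²/day

At the plume center C_max = M/(n_e·A·√(4πDt)), so D = M²/(4πt·(n_e·A·C_max)²).
n_e·A·C_max = 0.43 × 246 × 0.00505 = 0.5342 kg/m.
D = 98.1²/(4π × 1570 × 0.5342²) = 1.71 m²/day.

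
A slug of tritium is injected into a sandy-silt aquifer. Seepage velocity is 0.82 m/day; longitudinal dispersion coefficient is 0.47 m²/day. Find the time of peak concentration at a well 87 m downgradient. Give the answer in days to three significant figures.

For the 1D instantaneous-source solution, setting ∂C/∂t = 0 at fixed x gives v²t² + 2Dt − x² = 0, so t = (√(D² + v²x²) − D)/v².
√(D² + v²x²) = √(0.47² + 0.82² × 87²) = 71.34; v² = 0.6724.
t = (71.34 − 0.47)/0.6724 = 105 days (vs. the pure-advection estimate x/v = 106 d).

105 days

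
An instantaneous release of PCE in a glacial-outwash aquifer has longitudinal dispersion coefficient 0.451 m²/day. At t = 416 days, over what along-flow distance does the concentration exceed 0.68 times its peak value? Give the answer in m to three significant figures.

The plume is Gaussian with σ = √(2Dt) = √(2 × 0.451 × 416) = 19.37 m.
C/C_peak = exp(−Δx²/(2σ²)) = 0.68 ⇒ Δx = σ·√(−2 ln 0.68) = 19.37 × 0.8783 = 17.01 m.
Width = 2Δx = 34.0 m.

34.0 m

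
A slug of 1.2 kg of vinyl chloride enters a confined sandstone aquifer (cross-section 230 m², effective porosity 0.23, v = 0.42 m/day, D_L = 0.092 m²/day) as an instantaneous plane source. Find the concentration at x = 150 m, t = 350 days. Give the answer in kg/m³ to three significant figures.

0.00105 kg/m³

For an instantaneous plane source, C(x,t) = M/(n_e·A·√(4πDt)) · exp(−(x−vt)²/(4Dt)), with n_e·A the pore (flow) area.
Plume center vt = 0.42 × 350 = 147 m, so the well at 150 m is 3 m downgradient of the peak.
√(4πDt) = 20.12 m, giving peak height M/(n_e·A·√(4πDt)) = 1.2/(0.23 × 230 × 20.12) = 0.001127 kg/m³.
(x−vt)²/(4Dt) = (3)²/(4 × 0.092 × 350) = 0.06988; exp(−0.06988) = 0.9325.
C = 0.001127 × 0.9325 = 0.00105 kg/m³.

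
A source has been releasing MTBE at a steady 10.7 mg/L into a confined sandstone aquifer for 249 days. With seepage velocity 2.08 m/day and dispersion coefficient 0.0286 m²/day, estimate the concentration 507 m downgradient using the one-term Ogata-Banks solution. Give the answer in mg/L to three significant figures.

10.7 mg/L

For a continuous step input, C/C₀ ≈ ½·erfc((x−vt)/(2√(Dt))).
vt = 2.08 × 249 = 517.92 m and 2√(Dt) = 2√(0.0286 × 249) = 5.337 m.
Argument (x−vt)/(2√(Dt)) = (507 − 517.92)/5.337 = -2.046; ½·erfc(-2.046) = 0.9981.
C = 10.7 × 0.9981 = 10.7 mg/L.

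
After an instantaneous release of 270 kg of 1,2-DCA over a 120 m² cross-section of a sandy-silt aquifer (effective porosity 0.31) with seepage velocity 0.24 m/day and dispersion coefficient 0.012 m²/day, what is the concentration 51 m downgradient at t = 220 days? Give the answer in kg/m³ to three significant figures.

0.927 kg/m³

For an instantaneous plane source, C(x,t) = M/(n_e·A·√(4πDt)) · exp(−(x−vt)²/(4Dt)), with n_e·A the pore (flow) area.
Plume center vt = 0.24 × 220 = 52.8 m, so the well at 51 m is 1.8 m upgradient of the peak.
√(4πDt) = 5.760 m, giving peak height M/(n_e·A·√(4πDt)) = 270/(0.31 × 120 × 5.760) = 1.260 kg/m³.
(x−vt)²/(4Dt) = (-1.8)²/(4 × 0.012 × 220) = 0.3068; exp(−0.3068) = 0.7358.
C = 1.260 × 0.7358 = 0.927 kg/m³.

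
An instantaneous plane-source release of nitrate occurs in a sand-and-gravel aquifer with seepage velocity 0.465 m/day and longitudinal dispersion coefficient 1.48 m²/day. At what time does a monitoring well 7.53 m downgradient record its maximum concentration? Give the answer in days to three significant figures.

For the 1D instantaneous-source solution, setting ∂C/∂t = 0 at fixed x gives v²t² + 2Dt − x² = 0, so t = (√(D² + v²x²) − D)/v².
√(D² + v²x²) = √(1.48² + 0.465² × 7.53²) = 3.801; v² = 0.216225.
t = (3.801 − 1.48)/0.216225 = 10.7 days (vs. the pure-advection estimate x/v = 16.2 d).

10.7 days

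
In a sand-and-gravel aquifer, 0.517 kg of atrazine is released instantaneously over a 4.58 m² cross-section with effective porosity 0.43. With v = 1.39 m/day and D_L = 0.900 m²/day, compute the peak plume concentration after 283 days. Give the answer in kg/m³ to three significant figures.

0.00464 kg/m³

The peak of an instantaneous 1D plume sits at x = vt; there the Gaussian factor is 1 and C_max = M/(n_e·A·√(4πDt)), where n_e·A is the pore area the mass is dissolved in.
√(4πDt) = √(4π × 0.900 × 283) = 56.57 m, so C_max = 0.517/(0.43 × 4.58 × 56.57) = 0.00464 kg/m³.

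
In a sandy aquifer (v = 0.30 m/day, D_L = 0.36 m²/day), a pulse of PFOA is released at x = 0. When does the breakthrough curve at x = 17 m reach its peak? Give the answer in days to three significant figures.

52.8 days

For the 1D instantaneous-source solution, setting ∂C/∂t = 0 at fixed x gives v²t² + 2Dt − x² = 0, so t = (√(D² + v²x²) − D)/v².
√(D² + v²x²) = √(0.36² + 0.30² × 17²) = 5.113; v² = 0.09.
t = (5.113 − 0.36)/0.09 = 52.8 days (vs. the pure-advection estimate x/v = 56.7 d).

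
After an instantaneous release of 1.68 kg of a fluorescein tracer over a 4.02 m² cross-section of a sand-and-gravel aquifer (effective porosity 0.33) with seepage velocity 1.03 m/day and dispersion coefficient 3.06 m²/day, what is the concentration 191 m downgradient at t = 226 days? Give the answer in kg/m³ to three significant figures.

0.00723 kg/m³

For an instantaneous plane source, C(x,t) = M/(n_e·A·√(4πDt)) · exp(−(x−vt)²/(4Dt)), with n_e·A the pore (flow) area.
Plume center vt = 1.03 × 226 = 232.78 m, so the well at 191 m is 41.78 m upgradient of the peak.
√(4πDt) = 93.22 m, giving peak height M/(n_e·A·√(4πDt)) = 1.68/(0.33 × 4.02 × 93.22) = 0.01359 kg/m³.
(x−vt)²/(4Dt) = (-41.78)²/(4 × 3.06 × 226) = 0.6310; exp(−0.6310) = 0.5321.
C = 0.01359 × 0.5321 = 0.00723 kg/m³.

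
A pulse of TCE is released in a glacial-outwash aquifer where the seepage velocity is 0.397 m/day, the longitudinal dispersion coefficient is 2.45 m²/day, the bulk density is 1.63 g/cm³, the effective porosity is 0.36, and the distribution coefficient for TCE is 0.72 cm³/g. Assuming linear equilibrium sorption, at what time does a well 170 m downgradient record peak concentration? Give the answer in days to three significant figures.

1760 days

Retardation factor R = 1 + ρ_b·K_d/n = 1 + 1.63 × 0.72/0.36 = 4.260.
Sorption retards both mechanisms: v_R = v/R = 0.09319 m/day, D_R = D/R = 0.5751 m²/day.
Peak time from v_R²t² + 2D_R t − x² = 0: t = (√(D_R² + v_R²x²) − D_R)/v_R².
√(D_R² + v_R²x²) = √(0.5751² + 0.09319² × 170²) = 15.85; v_R² = 0.008684.
t = (15.85 − 0.5751)/0.008684 = 1760 days.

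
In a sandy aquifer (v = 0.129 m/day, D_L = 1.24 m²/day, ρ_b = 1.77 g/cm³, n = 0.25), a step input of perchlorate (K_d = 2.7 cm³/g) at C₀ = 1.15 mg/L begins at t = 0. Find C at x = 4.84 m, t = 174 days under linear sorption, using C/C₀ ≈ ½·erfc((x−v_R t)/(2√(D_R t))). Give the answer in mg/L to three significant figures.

0.242 mg/L

Retardation factor R = 1 + ρ_b·K_d/n = 1 + 1.77 × 2.7/0.25 = 20.12.
Sorption retards both mechanisms: v_R = v/R = 0.006412 m/day, D_R = D/R = 0.06163 m²/day.
v_R·t = 0.006412 × 174 = 1.115688 m; 2√(D_R t) = 6.549 m; argument = (4.84 − 1.115688)/6.549 = 0.5687.
C = C₀ × ½·erfc(0.5687) = 1.15 × 0.2106 = 0.242 mg/L.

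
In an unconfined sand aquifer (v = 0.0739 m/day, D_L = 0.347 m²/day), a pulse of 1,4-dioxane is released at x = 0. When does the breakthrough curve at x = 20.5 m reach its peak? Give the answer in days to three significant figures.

221 days

For the 1D instantaneous-source solution, setting ∂C/∂t = 0 at fixed x gives v²t² + 2Dt − x² = 0, so t = (√(D² + v²x²) − D)/v².
√(D² + v²x²) = √(0.347² + 0.0739² × 20.5²) = 1.554; v² = 0.00546121.
t = (1.554 − 0.347)/0.00546121 = 221 days (vs. the pure-advection estimate x/v = 277 d).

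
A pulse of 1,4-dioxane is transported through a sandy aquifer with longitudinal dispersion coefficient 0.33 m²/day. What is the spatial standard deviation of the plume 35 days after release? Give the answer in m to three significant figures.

Dispersive spreading gives a Gaussian with σ² = 2Dt; advection only shifts the center.
σ = √(2 × 0.33 × 35) = 4.81 m.

4.81 m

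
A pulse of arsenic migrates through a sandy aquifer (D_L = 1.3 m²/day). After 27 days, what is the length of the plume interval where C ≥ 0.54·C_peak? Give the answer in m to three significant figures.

18.6 m

The plume is Gaussian with σ = √(2Dt) = √(2 × 1.3 × 27) = 8.379 m.
C/C_peak = exp(−Δx²/(2σ²)) = 0.54 ⇒ Δx = σ·√(−2 ln 0.54) = 8.379 × 1.110 = 9.301 m.
Width = 2Δx = 18.6 m.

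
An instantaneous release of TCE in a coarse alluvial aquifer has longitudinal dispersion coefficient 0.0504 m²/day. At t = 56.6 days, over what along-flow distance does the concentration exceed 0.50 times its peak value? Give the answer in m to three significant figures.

The plume is Gaussian with σ = √(2Dt) = √(2 × 0.0504 × 56.6) = 2.389 m.
C/C_peak = exp(−Δx²/(2σ²)) = 0.50 ⇒ Δx = σ·√(−2 ln 0.50) = 2.389 × 1.177 = 2.812 m.
Width = 2Δx = 5.62 m.

5.62 m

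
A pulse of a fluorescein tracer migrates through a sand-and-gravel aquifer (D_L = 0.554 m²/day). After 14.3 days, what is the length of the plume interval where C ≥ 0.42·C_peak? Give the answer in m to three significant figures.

10.5 m

The plume is Gaussian with σ = √(2Dt) = √(2 × 0.554 × 14.3) = 3.981 m.
C/C_peak = exp(−Δx²/(2σ²)) = 0.42 ⇒ Δx = σ·√(−2 ln 0.42) = 3.981 × 1.317 = 5.243 m.
Width = 2Δx = 10.5 m.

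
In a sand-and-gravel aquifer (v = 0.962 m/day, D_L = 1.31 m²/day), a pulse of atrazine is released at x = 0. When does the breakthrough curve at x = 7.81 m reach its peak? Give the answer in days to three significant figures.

For the 1D instantaneous-source solution, setting ∂C/∂t = 0 at fixed x gives v²t² + 2Dt − x² = 0, so t = (√(D² + v²x²) − D)/v².
√(D² + v²x²) = √(1.31² + 0.962² × 7.81²) = 7.627; v² = 0.925444.
t = (7.627 − 1.31)/0.925444 = 6.83 days (vs. the pure-advection estimate x/v = 8.12 d).

6.83 days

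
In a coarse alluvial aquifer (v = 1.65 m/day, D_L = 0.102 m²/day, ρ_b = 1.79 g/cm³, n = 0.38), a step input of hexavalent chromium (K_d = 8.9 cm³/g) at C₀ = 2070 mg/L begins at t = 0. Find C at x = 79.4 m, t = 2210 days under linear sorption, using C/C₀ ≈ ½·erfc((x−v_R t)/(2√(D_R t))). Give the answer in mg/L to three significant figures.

1980 mg/L

Retardation factor R = 1 + ρ_b·K_d/n = 1 + 1.79 × 8.9/0.38 = 42.92.
Sorption retards both mechanisms: v_R = v/R = 0.03844 m/day, D_R = D/R = 0.002377 m²/day.
v_R·t = 0.03844 × 2210 = 84.9524 m; 2√(D_R t) = 4.584 m; argument = (79.4 − 84.9524)/4.584 = -1.211.
C = C₀ × ½·erfc(-1.211) = 2070 × 0.9566 = 1980 mg/L.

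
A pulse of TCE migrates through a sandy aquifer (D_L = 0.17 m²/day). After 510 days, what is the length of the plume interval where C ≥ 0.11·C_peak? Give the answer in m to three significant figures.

The plume is Gaussian with σ = √(2Dt) = √(2 × 0.17 × 510) = 13.17 m.
C/C_peak = exp(−Δx²/(2σ²)) = 0.11 ⇒ Δx = σ·√(−2 ln 0.11) = 13.17 × 2.101 = 27.67 m.
Width = 2Δx = 55.3 m.

55.3 m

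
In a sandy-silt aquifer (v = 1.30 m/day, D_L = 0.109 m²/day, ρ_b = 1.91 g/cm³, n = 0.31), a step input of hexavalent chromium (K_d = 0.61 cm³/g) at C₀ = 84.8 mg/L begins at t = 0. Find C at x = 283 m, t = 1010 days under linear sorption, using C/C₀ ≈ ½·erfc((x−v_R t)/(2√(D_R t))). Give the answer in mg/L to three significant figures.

Retardation factor R = 1 + ρ_b·K_d/n = 1 + 1.91 × 0.61/0.31 = 4.758.
Sorption retards both mechanisms: v_R = v/R = 0.2732 m/day, D_R = D/R = 0.02291 m²/day.
v_R·t = 0.2732 × 1010 = 275.932 m; 2√(D_R t) = 9.621 m; argument = (283 − 275.932)/9.621 = 0.7346.
C = C₀ × ½·erfc(0.7346) = 84.8 × 0.1494 = 12.7 mg/L.

12.7 mg/L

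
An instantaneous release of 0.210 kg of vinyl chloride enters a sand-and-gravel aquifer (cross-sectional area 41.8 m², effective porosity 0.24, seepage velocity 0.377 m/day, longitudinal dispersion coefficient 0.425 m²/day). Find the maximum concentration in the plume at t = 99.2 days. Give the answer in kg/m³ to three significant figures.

0.000909 kg/m³

The peak of an instantaneous 1D plume sits at x = vt; there the Gaussian factor is 1 and C_max = M/(n_e·A·√(4πDt)), where n_e·A is the pore area the mass is dissolved in.
√(4πDt) = √(4π × 0.425 × 99.2) = 23.02 m, so C_max = 0.210/(0.24 × 41.8 × 23.02) = 0.000909 kg/m³.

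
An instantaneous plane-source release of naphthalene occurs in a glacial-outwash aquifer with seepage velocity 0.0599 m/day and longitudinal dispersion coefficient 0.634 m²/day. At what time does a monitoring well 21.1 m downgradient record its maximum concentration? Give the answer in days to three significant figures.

217 days

For the 1D instantaneous-source solution, setting ∂C/∂t = 0 at fixed x gives v²t² + 2Dt − x² = 0, so t = (√(D² + v²x²) − D)/v².
√(D² + v²x²) = √(0.634² + 0.0599² × 21.1²) = 1.414; v² = 0.00358801.
t = (1.414 − 0.634)/0.00358801 = 217 days (vs. the pure-advection estimate x/v = 352 d).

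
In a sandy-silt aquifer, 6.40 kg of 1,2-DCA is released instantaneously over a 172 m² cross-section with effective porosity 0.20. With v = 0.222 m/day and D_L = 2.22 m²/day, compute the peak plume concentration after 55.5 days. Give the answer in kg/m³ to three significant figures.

The peak of an instantaneous 1D plume sits at x = vt; there the Gaussian factor is 1 and C_max = M/(n_e·A·√(4πDt)), where n_e·A is the pore area the mass is dissolved in.
√(4πDt) = √(4π × 2.22 × 55.5) = 39.35 m, so C_max = 6.40/(0.20 × 172 × 39.35) = 0.00473 kg/m³.

0.00473 kg/m³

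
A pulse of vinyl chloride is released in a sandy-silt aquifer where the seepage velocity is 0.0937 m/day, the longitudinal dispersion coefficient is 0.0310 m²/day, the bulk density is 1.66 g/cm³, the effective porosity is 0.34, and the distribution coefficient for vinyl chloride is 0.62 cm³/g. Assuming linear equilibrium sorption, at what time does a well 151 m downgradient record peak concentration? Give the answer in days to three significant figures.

Retardation factor R = 1 + ρ_b·K_d/n = 1 + 1.66 × 0.62/0.34 = 4.027.
Sorption retards both mechanisms: v_R = v/R = 0.02327 m/day, D_R = D/R = 0.007698 m²/day.
Peak time from v_R²t² + 2D_R t − x² = 0: t = (√(D_R² + v_R²x²) − D_R)/v_R².
√(D_R² + v_R²x²) = √(0.007698² + 0.02327² × 151²) = 3.514; v_R² = 0.0005415.
t = (3.514 − 0.007698)/0.0005415 = 6480 days.

6480 days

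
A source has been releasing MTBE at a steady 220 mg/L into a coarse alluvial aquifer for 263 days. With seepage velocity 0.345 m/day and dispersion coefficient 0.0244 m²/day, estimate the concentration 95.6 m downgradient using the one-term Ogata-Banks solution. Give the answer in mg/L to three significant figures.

19.2 mg/L

For a continuous step input, C/C₀ ≈ ½·erfc((x−vt)/(2√(Dt))).
vt = 0.345 × 263 = 90.735 m and 2√(Dt) = 2√(0.0244 × 263) = 5.066 m.
Argument (x−vt)/(2√(Dt)) = (95.6 − 90.735)/5.066 = 0.9603; ½·erfc(0.9603) = 0.08722.
C = 220 × 0.08722 = 19.2 mg/L.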